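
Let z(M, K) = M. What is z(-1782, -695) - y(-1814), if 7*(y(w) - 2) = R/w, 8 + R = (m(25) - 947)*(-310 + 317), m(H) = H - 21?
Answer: -22659841/12698 ≈ -1784.5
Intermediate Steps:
m(H) = -21 + H
R = -6609 (R = -8 + ((-21 + 25) - 947)*(-310 + 317) = -8 + (4 - 947)*7 = -8 - 943*7 = -8 - 6601 = -6609)
y(w) = 2 - 6609/(7*w) (y(w) = 2 + (-6609/w)/7 = 2 - 6609/(7*w))
z(-1782, -695) - y(-1814) = -1782 - (2 - 6609/7/(-1814)) = -1782 - (2 - 6609/7*(-1/1814)) = -1782 - (2 + 6609/12698) = -1782 - 1*32005/12698 = -1782 - 32005/12698 = -22659841/12698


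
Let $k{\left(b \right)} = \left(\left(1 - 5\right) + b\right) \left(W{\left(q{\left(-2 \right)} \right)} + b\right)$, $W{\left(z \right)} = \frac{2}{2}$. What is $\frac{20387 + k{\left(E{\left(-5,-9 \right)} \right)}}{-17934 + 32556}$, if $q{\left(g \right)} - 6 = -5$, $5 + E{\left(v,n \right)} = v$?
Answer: $\frac{20513}{14622} \approx 1.4029$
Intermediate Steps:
$E{\left(v,n \right)} = -5 + v$
$q{\left(g \right)} = 1$ ($q{\left(g \right)} = 6 - 5 = 1$)
$W{\left(z \right)} = 1$ ($W{\left(z \right)} = 2 \cdot \frac{1}{2} = 1$)
$k{\left(b \right)} = \left(1 + b\right) \left(-4 + b\right)$ ($k{\left(b \right)} = \left(\left(1 - 5\right) + b\right) \left(1 + b\right) = \left(-4 + b\right) \left(1 + b\right) = \left(1 + b\right) \left(-4 + b\right)$)
$\frac{20387 + k{\left(E{\left(-5,-9 \right)} \right)}}{-17934 + 32556} = \frac{20387 - \left(4 - \left(-5 - 5\right)^{2} + 3 \left(-5 - 5\right)\right)}{-17934 + 32556} = \frac{20387 - \left(-26 - 100\right)}{14622} = \left(20387 + \left(-4 + 100 + 30\right)\right) \frac{1}{14622} = \left(20387 + 126\right) \frac{1}{14622} = 20513 \cdot \frac{1}{14622} = \frac{20513}{14622}$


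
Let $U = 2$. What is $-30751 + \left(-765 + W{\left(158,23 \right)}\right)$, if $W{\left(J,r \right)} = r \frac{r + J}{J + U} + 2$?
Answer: $- \frac{5038077}{160} \approx -31488.0$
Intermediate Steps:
$W{\left(J,r \right)} = 2 + \frac{r \left(J + r\right)}{2 + J}$ ($W{\left(J,r \right)} = r \frac{r + J}{J + 2} + 2 = r \frac{J + r}{2 + J} + 2 = \frac{r \left(J + r\right)}{2 + J} + 2 = 2 + \frac{r \left(J + r\right)}{2 + J}$)
$-30751 + \left(-765 + W{\left(158,23 \right)}\right) = -30751 - \left(765 - \frac{4 + 23^{2} + 2 \cdot 158 + 158 \cdot 23}{2 + 158}\right) = -30751 - \left(765 - \frac{4 + 529 + 316 + 3634}{160}\right) = -30751 + \left(-765 + \frac{1}{160} \cdot 4483\right) = -30751 + \left(-765 + \frac{4483}{160}\right) = -30751 - \frac{117917}{160} = - \frac{5038077}{160}$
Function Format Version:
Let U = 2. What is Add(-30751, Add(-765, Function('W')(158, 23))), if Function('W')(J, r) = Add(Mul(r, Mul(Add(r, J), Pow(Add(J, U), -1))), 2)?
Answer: Rational(-5038077, 160) ≈ -31488.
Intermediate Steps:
Function('W')(J, r) = Add(2, Mul(r, Pow(Add(2, J), -1), Add(J, r))) (Function('W')(J, r) = Add(Mul(r, Mul(Add(r, J), Pow(Add(J, 2), -1))), 2) = Add(Mul(r, Mul(Add(J, r), Pow(Add(2, J), -1))), 2) = Add(Mul(r, Mul(Pow(Add(2, J), -1), Add(J, r))), 2) = Add(Mul(r, Pow(Add(2, J), -1), Add(J, r)), 2) = Add(2, Mul(r, Pow(Add(2, J), -1), Add(J, r))))
Add(-30751, Add(-765, Function('W')(158, 23))) = Add(-30751, Add(-765, Mul(Pow(Add(2, 158), -1), Add(4, Pow(23, 2), Mul(2, 158), Mul(158, 23))))) = Add(-30751, Add(-765, Mul(Pow(160, -1), Add(4, 529, 316, 3634)))) = Add(-30751, Add(-765, Mul(Rational(1, 160), 4483))) = Add(-30751, Add(-765, Rational(4483, 160))) = Add(-30751, Rational(-117917, 160)) = Rational(-5038077, 160)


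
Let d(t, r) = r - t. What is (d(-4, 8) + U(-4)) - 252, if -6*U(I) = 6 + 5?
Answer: -1451/6 ≈ -241.83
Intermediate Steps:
U(I) = -11/6 (U(I) = -(6 + 5)/6 = -1/6*11 = -11/6)
(d(-4, 8) + U(-4)) - 252 = ((8 - 1*(-4)) - 11/6) - 252 = ((8 + 4) - 11/6) - 252 = (12 - 11/6) - 252 = 61/6 - 252 = -1451/6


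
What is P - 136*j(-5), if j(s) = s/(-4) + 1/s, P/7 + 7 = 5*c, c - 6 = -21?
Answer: -3584/5 ≈ -716.80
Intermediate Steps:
c = -15 (c = 6 - 21 = -15)
P = -574 (P = -49 + 7*(5*(-15)) = -49 + 7*(-75) = -49 - 525 = -574)
j(s) = 1/s - s/4 (j(s) = s*(-1/4) + 1/s = -s/4 + 1/s = 1/s - s/4)
P - 136*j(-5) = -574 - 136*(1/(-5) - 1/4*(-5)) = -574 - 136*(-1/5 + 5/4) = -574 - 136*21/20 = -574 - 714/5 = -3584/5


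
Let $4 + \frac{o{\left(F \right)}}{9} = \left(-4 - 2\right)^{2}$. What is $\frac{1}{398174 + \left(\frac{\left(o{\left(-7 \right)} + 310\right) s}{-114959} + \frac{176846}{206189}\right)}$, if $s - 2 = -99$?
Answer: $\frac{1823329327}{726004815313394} \approx 2.5115 \cdot 10^{-6}$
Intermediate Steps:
$s = -97$ ($s = 2 - 99 = -97$)
$o{\left(F \right)} = 288$ ($o{\left(F \right)} = -36 + 9 \left(-4 - 2\right)^{2} = -36 + 9 \left(-6\right)^{2} = -36 + 9 \cdot 36 = -36 + 324 = 288$)
$\frac{1}{398174 + \left(\frac{\left(o{\left(-7 \right)} + 310\right) s}{-114959} + \frac{176846}{206189}\right)} = \frac{1}{398174 + \left(\frac{\left(288 + 310\right) \left(-97\right)}{-114959} + \frac{176846}{206189}\right)} = \frac{1}{398174 + \left(598 \left(-97\right) \left(- \frac{1}{114959}\right) + 176846 \cdot \frac{1}{206189}\right)} = \frac{1}{398174 + \left(\left(-58006\right) \left(- \frac{1}{114959}\right) + \frac{176846}{206189}\right)} = \frac{1}{398174 + \left(\frac{4462}{8843} + \frac{176846}{206189}\right)} = \frac{1}{398174 + \frac{2483864496}{1823329327}} = \frac{1}{\frac{726004815313394}{1823329327}} = \frac{1823329327}{726004815313394}$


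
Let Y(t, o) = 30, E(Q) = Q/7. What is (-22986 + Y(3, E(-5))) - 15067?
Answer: -38023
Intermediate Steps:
E(Q) = Q/7 (E(Q) = Q*(⅐) = Q/7)
(-22986 + Y(3, E(-5))) - 15067 = (-22986 + 30) - 15067 = -22956 - 15067 = -38023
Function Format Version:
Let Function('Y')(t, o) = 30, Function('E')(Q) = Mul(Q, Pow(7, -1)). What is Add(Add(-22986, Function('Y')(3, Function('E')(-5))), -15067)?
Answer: -38023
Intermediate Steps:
Function('E')(Q) = Mul(Rational(1, 7), Q) (Function('E')(Q) = Mul(Q, Rational(1, 7)) = Mul(Rational(1, 7), Q))
Add(Add(-22986, Function('Y')(3, Function('E')(-5))), -15067) = Add(Add(-22986, 30), -15067) = Add(-22956, -15067) = -38023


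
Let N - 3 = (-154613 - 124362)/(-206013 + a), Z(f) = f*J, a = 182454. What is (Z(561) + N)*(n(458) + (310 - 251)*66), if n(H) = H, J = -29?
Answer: -1666518841088/23559 ≈ -7.0738e+7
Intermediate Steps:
Z(f) = -29*f (Z(f) = f*(-29) = -29*f)
N = 349652/23559 (N = 3 + (-154613 - 124362)/(-206013 + 182454) = 3 - 278975/(-23559) = 3 - 278975*(-1/23559) = 3 + 278975/23559 = 349652/23559 ≈ 14.842)
(Z(561) + N)*(n(458) + (310 - 251)*66) = (-29*561 + 349652/23559)*(458 + (310 - 251)*66) = (-16269 + 349652/23559)*(458 + 59*66) = -382931719*(458 + 3894)/23559 = -382931719/23559*4352 = -1666518841088/23559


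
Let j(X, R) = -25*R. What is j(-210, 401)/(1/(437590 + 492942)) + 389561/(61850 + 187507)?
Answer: -2326147545548539/249357 ≈ -9.3286e+9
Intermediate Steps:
j(-210, 401)/(1/(437590 + 492942)) + 389561/(61850 + 187507) = (-25*401)/(1/(437590 + 492942)) + 389561/(61850 + 187507) = -10025/(1/930532) + 389561/249357 = -10025/1/930532 + 389561*(1/249357) = -10025*930532 + 389561/249357 = -9328583300 + 389561/249357 = -2326147545548539/249357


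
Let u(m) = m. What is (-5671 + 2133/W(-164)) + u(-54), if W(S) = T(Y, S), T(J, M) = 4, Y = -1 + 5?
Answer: -20767/4 ≈ -5191.8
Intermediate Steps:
Y = 4
W(S) = 4
(-5671 + 2133/W(-164)) + u(-54) = (-5671 + 2133/4) - 54 = -20551/4 - 54 = -20767/4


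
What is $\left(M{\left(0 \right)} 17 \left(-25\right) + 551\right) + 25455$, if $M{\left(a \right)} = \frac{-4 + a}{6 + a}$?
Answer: $\frac{78868}{3} \approx 26289.0$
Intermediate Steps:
$M{\left(a \right)} = \frac{-4 + a}{6 + a}$
$\left(M{\left(0 \right)} 17 \left(-25\right) + 551\right) + 25455 = \left(\frac{-4 + 0}{6 + 0} \cdot 17 \left(-25\right) + 551\right) + 25455 = \left(\frac{1}{6} \left(-4\right) 17 \left(-25\right) + 551\right) + 25455 = \left(\left(- \frac{2}{3}\right) 17 \left(-25\right) + 551\right) + 25455 = \left(\left(- \frac{34}{3}\right) \left(-25\right) + 551\right) + 25455 = \left(\frac{850}{3} + 551\right) + 25455 = \frac{2503}{3} + 25455 = \frac{78868}{3}$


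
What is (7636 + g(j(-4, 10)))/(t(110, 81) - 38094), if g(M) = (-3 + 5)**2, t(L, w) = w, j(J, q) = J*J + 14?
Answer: -7640/38013 ≈ -0.20098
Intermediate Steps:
j(J, q) = 14 + J**2 (j(J, q) = J**2 + 14 = 14 + J**2)
g(M) = 4 (g(M) = 2**2 = 4)
(7636 + g(j(-4, 10)))/(t(110, 81) - 38094) = (7636 + 4)/(81 - 38094) = 7640/(-38013) = 7640*(-1/38013) = -7640/38013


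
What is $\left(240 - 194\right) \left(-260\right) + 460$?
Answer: $-11500$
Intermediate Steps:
$\left(240 - 194\right) \left(-260\right) + 460 = 46 \left(-260\right) + 460 = -11960 + 460 = -11500$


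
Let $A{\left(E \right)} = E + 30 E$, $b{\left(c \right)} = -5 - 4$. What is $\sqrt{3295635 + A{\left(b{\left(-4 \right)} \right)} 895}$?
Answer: $\sqrt{3045930} \approx 1745.3$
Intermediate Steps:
$b{\left(c \right)} = -9$
$A{\left(E \right)} = 31 E$
$\sqrt{3295635 + A{\left(b{\left(-4 \right)} \right)} 895} = \sqrt{3295635 + 31 \left(-9\right) 895} = \sqrt{3295635 - 249705} = \sqrt{3045930}$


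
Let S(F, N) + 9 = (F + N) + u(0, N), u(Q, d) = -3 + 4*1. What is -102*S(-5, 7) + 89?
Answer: 701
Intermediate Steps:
u(Q, d) = 1 (u(Q, d) = -3 + 4 = 1)
S(F, N) = -8 + F + N (S(F, N) = -9 + ((F + N) + 1) = -9 + (1 + F + N) = -8 + F + N)
-102*S(-5, 7) + 89 = -102*(-8 - 5 + 7) + 89 = -102*(-6) + 89 = 612 + 89 = 701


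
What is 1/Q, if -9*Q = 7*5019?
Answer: -3/11711 ≈ -0.00025617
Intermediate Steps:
Q = -11711/3 (Q = -7*5019/9 = -⅑*35133 = -11711/3 ≈ -3903.7)
1/Q = 1/(-11711/3) = -3/11711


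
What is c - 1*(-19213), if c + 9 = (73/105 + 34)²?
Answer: 224995549/11025 ≈ 20408.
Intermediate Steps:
c = 13172224/11025 (c = -9 + (73/105 + 34)² = -9 + (3643/105)² = -9 + 13271449/11025 = 13172224/11025 ≈ 1194.8)
c - 1*(-19213) = 13172224/11025 - 1*(-19213) = 13172224/11025 + 19213 = 224995549/11025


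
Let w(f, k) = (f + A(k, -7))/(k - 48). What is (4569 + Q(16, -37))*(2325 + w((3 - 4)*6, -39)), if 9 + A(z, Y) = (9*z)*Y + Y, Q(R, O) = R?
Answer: 916266400/87 ≈ 1.0532e+7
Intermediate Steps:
A(z, Y) = -9 + Y + 9*Y*z (A(z, Y) = -9 + ((9*z)*Y + Y) = -9 + (9*Y*z + Y) = -9 + (Y + 9*Y*z) = -9 + Y + 9*Y*z)
w(f, k) = (-16 + f - 63*k)/(-48 + k) (w(f, k) = (f + (-9 - 7 + 9*(-7)*k))/(k - 48) = (f + (-9 - 7 - 63*k))/(-48 + k) = (f + (-16 - 63*k))/(-48 + k) = (-16 + f - 63*k)/(-48 + k))
(4569 + Q(16, -37))*(2325 + w((3 - 4)*6, -39)) = (4569 + 16)*(2325 + (-16 + (3 - 4)*6 - 63*(-39))/(-48 - 39)) = 4585*(2325 + (-16 - 1*6 + 2457)/(-87)) = 4585*(2325 - (-16 - 6 + 2457)/87) = 4585*(2325 - 1/87*2435) = 4585*(2325 - 2435/87) = 4585*(199840/87) = 916266400/87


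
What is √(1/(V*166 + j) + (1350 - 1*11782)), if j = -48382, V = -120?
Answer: I*√48666982612430/68302 ≈ 102.14*I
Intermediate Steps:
√(1/(V*166 + j) + (1350 - 1*11782)) = √(1/(-120*166 - 48382) + (1350 - 1*11782)) = √(1/(-19920 - 48382) + (1350 - 11782)) = √(1/(-68302) - 10432) = √(-1/68302 - 10432) = √(-712526465/68302) = I*√48666982612430/68302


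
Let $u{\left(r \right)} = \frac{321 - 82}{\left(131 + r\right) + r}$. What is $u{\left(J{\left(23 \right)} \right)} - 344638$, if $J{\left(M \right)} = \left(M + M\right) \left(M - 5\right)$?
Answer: $- \frac{615867867}{1787} \approx -3.4464 \cdot 10^{5}$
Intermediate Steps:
$J{\left(M \right)} = 2 M \left(-5 + M\right)$
$u{\left(r \right)} = \frac{239}{131 + 2 r}$
$u{\left(J{\left(23 \right)} \right)} - 344638 = \frac{239}{131 + 2 \cdot 2 \cdot 23 \left(-5 + 23\right)} - 344638 = \frac{239}{131 + 2 \cdot 2 \cdot 23 \cdot 18} - 344638 = \frac{239}{131 + 2 \cdot 828} - 344638 = \frac{239}{131 + 1656} - 344638 = \frac{239}{1787} - 344638 = - \frac{615867867}{1787}$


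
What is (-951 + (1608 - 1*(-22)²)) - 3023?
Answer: -2850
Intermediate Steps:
(-951 + (1608 - 1*(-22)²)) - 3023 = (-951 + (1608 - 1*484)) - 3023 = (-951 + (1608 - 484)) - 3023 = (-951 + 1124) - 3023 = 173 - 3023 = -2850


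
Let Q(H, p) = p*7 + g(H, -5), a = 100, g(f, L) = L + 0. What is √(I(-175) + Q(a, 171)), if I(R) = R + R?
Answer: √842 ≈ 29.017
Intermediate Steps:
I(R) = 2*R
g(f, L) = L
Q(H, p) = -5 + 7*p (Q(H, p) = p*7 - 5 = 7*p - 5 = -5 + 7*p)
√(I(-175) + Q(a, 171)) = √(2*(-175) + (-5 + 7*171)) = √(-350 + (-5 + 1197)) = √(-350 + 1192) = √842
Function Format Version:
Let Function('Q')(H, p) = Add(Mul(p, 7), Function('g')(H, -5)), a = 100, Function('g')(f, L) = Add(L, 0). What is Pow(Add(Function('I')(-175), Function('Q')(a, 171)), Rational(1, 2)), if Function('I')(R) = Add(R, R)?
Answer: Pow(842, Rational(1, 2)) ≈ 29.017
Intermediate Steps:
Function('I')(R) = Mul(2, R)
Function('g')(f, L) = L
Function('Q')(H, p) = Add(-5, Mul(7, p)) (Function('Q')(H, p) = Add(Mul(p, 7), -5) = Add(Mul(7, p), -5) = Add(-5, Mul(7, p)))
Pow(Add(Function('I')(-175), Function('Q')(a, 171)), Rational(1, 2)) = Pow(Add(Mul(2, -175), Add(-5, Mul(7, 171))), Rational(1, 2)) = Pow(Add(-350, Add(-5, 1197)), Rational(1, 2)) = Pow(Add(-350, 1192), Rational(1, 2)) = Pow(842, Rational(1, 2))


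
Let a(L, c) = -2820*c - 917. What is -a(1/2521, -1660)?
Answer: -4680283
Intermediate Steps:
a(L, c) = -917 - 2820*c
-a(1/2521, -1660) = -(-917 - 2820*(-1660)) = -(-917 + 4681200) = -1*4680283 = -4680283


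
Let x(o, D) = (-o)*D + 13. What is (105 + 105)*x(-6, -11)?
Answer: -11130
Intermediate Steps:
x(o, D) = 13 - D*o (x(o, D) = -D*o + 13 = 13 - D*o)
(105 + 105)*x(-6, -11) = (105 + 105)*(13 - 1*(-11)*(-6)) = 210*(13 - 66) = 210*(-53) = -11130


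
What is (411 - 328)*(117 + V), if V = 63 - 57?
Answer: 10209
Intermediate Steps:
V = 6
(411 - 328)*(117 + V) = (411 - 328)*(117 + 6) = 83*123 = 10209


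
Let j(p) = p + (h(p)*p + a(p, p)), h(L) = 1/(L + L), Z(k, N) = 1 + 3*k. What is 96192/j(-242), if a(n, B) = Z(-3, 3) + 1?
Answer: -192384/497 ≈ -387.09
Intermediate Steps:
a(n, B) = -7 (a(n, B) = (1 + 3*(-3)) + 1 = (1 - 9) + 1 = -8 + 1 = -7)
h(L) = 1/(2*L)
j(p) = -13/2 + p (j(p) = p + ((1/(2*p))*p - 7) = p + (½ - 7) = p - 13/2 = -13/2 + p)
96192/j(-242) = 96192/(-13/2 - 242) = 96192/(-497/2) = 96192*(-2/497) = -192384/497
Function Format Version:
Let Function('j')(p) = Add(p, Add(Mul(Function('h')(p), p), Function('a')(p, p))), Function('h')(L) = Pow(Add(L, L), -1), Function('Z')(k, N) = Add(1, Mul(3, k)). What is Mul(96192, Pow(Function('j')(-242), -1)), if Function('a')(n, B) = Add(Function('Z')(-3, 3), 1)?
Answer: Rational(-192384, 497) ≈ -387.09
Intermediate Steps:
Function('a')(n, B) = -7 (Function('a')(n, B) = Add(Add(1, Mul(3, -3)), 1) = Add(Add(1, -9), 1) = Add(-8, 1) = -7)
Function('h')(L) = Mul(Rational(1, 2), Pow(L, -1)) (Function('h')(L) = Pow(Mul(2, L), -1) = Mul(Rational(1, 2), Pow(L, -1)))
Function('j')(p) = Add(Rational(-13, 2), p) (Function('j')(p) = Add(p, Add(Mul(Mul(Rational(1, 2), Pow(p, -1)), p), -7)) = Add(p, Add(Rational(1, 2), -7)) = Add(p, Rational(-13, 2)) = Add(Rational(-13, 2), p))
Mul(96192, Pow(Function('j')(-242), -1)) = Mul(96192, Pow(Add(Rational(-13, 2), -242), -1)) = Mul(96192, Pow(Rational(-497, 2), -1)) = Mul(96192, Rational(-2, 497)) = Rational(-192384, 497)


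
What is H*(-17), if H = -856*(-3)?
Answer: -43656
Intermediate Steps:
H = 2568
H*(-17) = 2568*(-17) = -43656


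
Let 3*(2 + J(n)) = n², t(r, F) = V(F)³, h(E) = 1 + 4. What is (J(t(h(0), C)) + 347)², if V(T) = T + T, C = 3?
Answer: 252714609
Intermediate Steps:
h(E) = 5
V(T) = 2*T
t(r, F) = 8*F³ (t(r, F) = (2*F)³ = 8*F³)
J(n) = -2 + n²/3
(J(t(h(0), C)) + 347)² = ((-2 + (8*3³)²/3) + 347)² = ((-2 + (8*27)²/3) + 347)² = ((-2 + (⅓)*216²) + 347)² = ((-2 + (⅓)*46656) + 347)² = ((-2 + 15552) + 347)² = (15550 + 347)² = 15897² = 252714609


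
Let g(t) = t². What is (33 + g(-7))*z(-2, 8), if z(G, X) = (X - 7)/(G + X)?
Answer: 41/3 ≈ 13.667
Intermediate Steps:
z(G, X) = (-7 + X)/(G + X)
(33 + g(-7))*z(-2, 8) = (33 + (-7)²)*((-7 + 8)/(-2 + 8)) = (33 + 49)*(1/6) = 82*((⅙)*1) = 82*(⅙) = 41/3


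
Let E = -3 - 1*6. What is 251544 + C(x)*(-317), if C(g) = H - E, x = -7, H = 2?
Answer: 248057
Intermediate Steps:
E = -9 (E = -3 - 6 = -9)
C(g) = 11 (C(g) = 2 - 1*(-9) = 2 + 9 = 11)
251544 + C(x)*(-317) = 251544 + 11*(-317) = 251544 - 3487 = 248057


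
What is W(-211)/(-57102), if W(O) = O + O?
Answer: 211/28551 ≈ 0.0073903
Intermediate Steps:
W(O) = 2*O
W(-211)/(-57102) = (2*(-211))/(-57102) = -422*(-1/57102) = 211/28551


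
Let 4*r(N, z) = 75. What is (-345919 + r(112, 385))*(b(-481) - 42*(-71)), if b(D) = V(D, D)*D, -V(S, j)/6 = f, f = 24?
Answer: -49979818923/2 ≈ -2.4990e+10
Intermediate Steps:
V(S, j) = -144 (V(S, j) = -6*24 = -144)
r(N, z) = 75/4 (r(N, z) = (1/4)*75 = 75/4)
b(D) = -144*D
(-345919 + r(112, 385))*(b(-481) - 42*(-71)) = (-345919 + 75/4)*(-144*(-481) - 42*(-71)) = -1383601*(69264 + 2982)/4 = -1383601/4*72246 = -49979818923/2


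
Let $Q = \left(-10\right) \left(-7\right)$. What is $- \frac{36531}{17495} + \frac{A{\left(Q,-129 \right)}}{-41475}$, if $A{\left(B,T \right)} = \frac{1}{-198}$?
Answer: $- \frac{59998876211}{28733962950} \approx -2.0881$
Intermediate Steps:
$Q = 70$
$A{\left(B,T \right)} = - \frac{1}{198}$
$- \frac{36531}{17495} + \frac{A{\left(Q,-129 \right)}}{-41475} = - \frac{36531}{17495} - \frac{1}{198 \left(-41475\right)} = \left(-36531\right) \frac{1}{17495} - - \frac{1}{8212050} = - \frac{36531}{17495} + \frac{1}{8212050} = - \frac{59998876211}{28733962950}$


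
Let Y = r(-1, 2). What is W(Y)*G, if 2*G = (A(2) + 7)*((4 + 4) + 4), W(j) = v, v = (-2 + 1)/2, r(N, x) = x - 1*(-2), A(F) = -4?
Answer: -9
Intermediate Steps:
r(N, x) = 2 + x (r(N, x) = x + 2 = 2 + x)
Y = 4 (Y = 2 + 2 = 4)
v = -½ (v = -1*½ = -½ ≈ -0.50000)
W(j) = -½
G = 18 (G = ((-4 + 7)*((4 + 4) + 4))/2 = (3*(8 + 4))/2 = (3*12)/2 = (½)*36 = 18)
W(Y)*G = -½*18 = -9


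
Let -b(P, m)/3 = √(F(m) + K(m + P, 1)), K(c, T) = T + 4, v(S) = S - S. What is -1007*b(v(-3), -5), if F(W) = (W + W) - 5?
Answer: 3021*I*√10 ≈ 9553.2*I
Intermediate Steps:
v(S) = 0
F(W) = -5 + 2*W (F(W) = 2*W - 5 = -5 + 2*W)
K(c, T) = 4 + T
b(P, m) = -3*√2*√m (b(P, m) = -3*√((-5 + 2*m) + (4 + 1)) = -3*√((-5 + 2*m) + 5) = -3*√2*√m)
-1007*b(v(-3), -5) = -(-3021)*√2*√(-5) = -(-3021)*√2*I*√5 = -(-3021)*I*√10 = 3021*I*√10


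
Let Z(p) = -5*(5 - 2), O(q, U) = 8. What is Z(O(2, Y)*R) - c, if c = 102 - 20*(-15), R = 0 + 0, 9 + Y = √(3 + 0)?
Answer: -417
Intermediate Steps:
Y = -9 + √3 (Y = -9 + √(3 + 0) = -9 + √3 ≈ -7.2680)
R = 0
Z(p) = -15 (Z(p) = -5*3 = -15)
c = 402 (c = 102 + 300 = 402)
Z(O(2, Y)*R) - c = -15 - 1*402 = -15 - 402 = -417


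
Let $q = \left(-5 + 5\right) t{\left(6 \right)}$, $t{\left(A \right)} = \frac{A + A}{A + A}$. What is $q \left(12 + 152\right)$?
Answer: $0$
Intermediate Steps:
$t{\left(A \right)} = 1$ ($t{\left(A \right)} = \frac{2 A}{2 A} = 2 A \frac{1}{2 A} = 1$)
$q = 0$ ($q = \left(-5 + 5\right) 1 = 0 \cdot 1 = 0$)
$q \left(12 + 152\right) = 0 \left(12 + 152\right) = 0 \cdot 164 = 0$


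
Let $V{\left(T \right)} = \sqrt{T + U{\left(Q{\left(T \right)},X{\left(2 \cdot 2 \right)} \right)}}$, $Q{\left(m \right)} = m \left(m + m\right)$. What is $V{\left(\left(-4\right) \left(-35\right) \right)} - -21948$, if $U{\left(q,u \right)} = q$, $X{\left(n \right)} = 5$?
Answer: $21948 + 2 \sqrt{9835} \approx 22146.0$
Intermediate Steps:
$Q{\left(m \right)} = 2 m^{2}$ ($Q{\left(m \right)} = m 2 m = 2 m^{2}$)
$V{\left(T \right)} = \sqrt{T + 2 T^{2}}$
$V{\left(\left(-4\right) \left(-35\right) \right)} - -21948 = \sqrt{\left(-4\right) \left(-35\right) \left(1 + 2 \left(\left(-4\right) \left(-35\right)\right)\right)} - -21948 = \sqrt{140 \left(1 + 2 \cdot 140\right)} + 21948 = \sqrt{140 \left(1 + 280\right)} + 21948 = \sqrt{140 \cdot 281} + 21948 = \sqrt{39340} + 21948 = 2 \sqrt{9835} + 21948 = 21948 + 2 \sqrt{9835}$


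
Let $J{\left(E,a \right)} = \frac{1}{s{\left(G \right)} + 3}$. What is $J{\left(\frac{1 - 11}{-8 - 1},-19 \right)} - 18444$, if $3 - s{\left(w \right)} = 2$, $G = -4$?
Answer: $- \frac{73775}{4} \approx -18444.0$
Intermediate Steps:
$s{\left(w \right)} = 1$ ($s{\left(w \right)} = 3 - 2 = 1$)
$J{\left(E,a \right)} = \frac{1}{4}$ ($J{\left(E,a \right)} = \frac{1}{1 + 3} = \frac{1}{4}$)
$J{\left(\frac{1 - 11}{-8 - 1},-19 \right)} - 18444 = \frac{1}{4} - 18444 = - \frac{73775}{4}$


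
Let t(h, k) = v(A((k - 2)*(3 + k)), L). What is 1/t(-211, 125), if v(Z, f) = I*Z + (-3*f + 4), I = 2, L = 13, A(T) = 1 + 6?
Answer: -1/21 ≈ -0.047619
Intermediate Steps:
A(T) = 7
v(Z, f) = 4 - 3*f + 2*Z (v(Z, f) = 2*Z + (-3*f + 4) = 2*Z + (4 - 3*f) = 4 - 3*f + 2*Z)
t(h, k) = -21 (t(h, k) = 4 - 3*13 + 2*7 = 4 - 39 + 14 = -21)
1/t(-211, 125) = 1/(-21) = -1/21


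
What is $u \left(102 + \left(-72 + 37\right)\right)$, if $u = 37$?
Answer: $2479$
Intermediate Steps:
$u \left(102 + \left(-72 + 37\right)\right) = 37 \left(102 + \left(-72 + 37\right)\right) = 37 \left(102 - 35\right) = 37 \cdot 67 = 2479$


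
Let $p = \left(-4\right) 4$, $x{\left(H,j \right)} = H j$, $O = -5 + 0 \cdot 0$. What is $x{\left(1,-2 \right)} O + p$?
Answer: $-6$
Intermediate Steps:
$O = -5$ ($O = -5 + 0 = -5$)
$p = -16$
$x{\left(1,-2 \right)} O + p = 1 \left(-2\right) \left(-5\right) - 16 = \left(-2\right) \left(-5\right) - 16 = 10 - 16 = -6$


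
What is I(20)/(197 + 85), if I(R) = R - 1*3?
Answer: 17/282 ≈ 0.060284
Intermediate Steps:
I(R) = -3 + R (I(R) = R - 3 = -3 + R)
I(20)/(197 + 85) = (-3 + 20)/(197 + 85) = 17/282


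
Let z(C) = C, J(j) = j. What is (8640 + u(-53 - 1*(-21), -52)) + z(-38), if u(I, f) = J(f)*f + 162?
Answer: 11468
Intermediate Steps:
u(I, f) = 162 + f² (u(I, f) = f*f + 162 = f² + 162 = 162 + f²)
(8640 + u(-53 - 1*(-21), -52)) + z(-38) = (8640 + (162 + (-52)²)) - 38 = (8640 + (162 + 2704)) - 38 = (8640 + 2866) - 38 = 11506 - 38 = 11468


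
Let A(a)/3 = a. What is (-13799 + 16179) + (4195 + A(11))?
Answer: 6608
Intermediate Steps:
A(a) = 3*a
(-13799 + 16179) + (4195 + A(11)) = (-13799 + 16179) + (4195 + 3*11) = 2380 + (4195 + 33) = 2380 + 4228 = 6608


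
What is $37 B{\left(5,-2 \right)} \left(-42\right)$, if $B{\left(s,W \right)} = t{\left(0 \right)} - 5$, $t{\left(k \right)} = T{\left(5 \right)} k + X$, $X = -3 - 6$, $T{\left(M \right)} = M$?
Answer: $21756$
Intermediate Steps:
$X = -9$ ($X = -3 - 6 = -9$)
$t{\left(k \right)} = -9 + 5 k$ ($t{\left(k \right)} = 5 k - 9 = -9 + 5 k$)
$B{\left(s,W \right)} = -14$ ($B{\left(s,W \right)} = \left(-9 + 5 \cdot 0\right) - 5 = \left(-9 + 0\right) - 5 = -9 - 5 = -14$)
$37 B{\left(5,-2 \right)} \left(-42\right) = 37 \left(-14\right) \left(-42\right) = \left(-518\right) \left(-42\right) = 21756$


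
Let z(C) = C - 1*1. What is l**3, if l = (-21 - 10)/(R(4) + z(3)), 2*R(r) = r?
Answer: -29791/64 ≈ -465.48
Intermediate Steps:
z(C) = -1 + C (z(C) = C - 1 = -1 + C)
R(r) = r/2
l = -31/4 (l = (-21 - 10)/((1/2)*4 + (-1 + 3)) = -31/(2 + 2) = -31/4 ≈ -7.7500)
l**3 = (-31/4)**3 = -29791/64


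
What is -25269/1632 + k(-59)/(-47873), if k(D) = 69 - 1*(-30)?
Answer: -403288135/26042912 ≈ -15.486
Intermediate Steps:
k(D) = 99 (k(D) = 69 + 30 = 99)
-25269/1632 + k(-59)/(-47873) = -25269/1632 + 99/(-47873) = -25269*1/1632 + 99*(-1/47873) = -8423/544 - 99/47873 = -403288135/26042912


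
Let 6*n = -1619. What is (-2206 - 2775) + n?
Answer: -31505/6 ≈ -5250.8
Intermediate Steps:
n = -1619/6 (n = (⅙)*(-1619) = -1619/6 ≈ -269.83)
(-2206 - 2775) + n = (-2206 - 2775) - 1619/6 = -4981 - 1619/6 = -31505/6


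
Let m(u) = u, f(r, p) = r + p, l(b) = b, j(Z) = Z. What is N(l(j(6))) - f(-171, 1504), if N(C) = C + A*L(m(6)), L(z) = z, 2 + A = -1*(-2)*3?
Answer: -1303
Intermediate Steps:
A = 4 (A = -2 - 1*(-2)*3 = -2 + 2*3 = -2 + 6 = 4)
f(r, p) = p + r
N(C) = 24 + C (N(C) = C + 4*6 = C + 24 = 24 + C)
N(l(j(6))) - f(-171, 1504) = (24 + 6) - (1504 - 171) = 30 - 1*1333 = 30 - 1333 = -1303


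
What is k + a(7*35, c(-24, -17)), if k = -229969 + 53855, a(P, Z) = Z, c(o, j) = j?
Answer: -176131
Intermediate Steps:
k = -176114
k + a(7*35, c(-24, -17)) = -176114 - 17 = -176131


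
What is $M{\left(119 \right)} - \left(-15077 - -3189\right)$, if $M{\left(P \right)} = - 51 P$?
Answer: $5819$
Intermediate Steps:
$M{\left(119 \right)} - \left(-15077 - -3189\right) = \left(-51\right) 119 - \left(-15077 - -3189\right) = -6069 - \left(-15077 + 3189\right) = -6069 - -11888 = -6069 + 11888 = 5819$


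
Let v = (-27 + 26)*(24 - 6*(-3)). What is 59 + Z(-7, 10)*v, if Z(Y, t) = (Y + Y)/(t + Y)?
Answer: 255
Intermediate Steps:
v = -42 (v = -(24 + 18) = -1*42 = -42)
Z(Y, t) = 2*Y/(Y + t) (Z(Y, t) = (2*Y)/(Y + t) = 2*Y/(Y + t))
59 + Z(-7, 10)*v = 59 + (2*(-7)/(-7 + 10))*(-42) = 59 + (2*(-7)/3)*(-42) = 59 + (2*(-7)*(⅓))*(-42) = 59 - 14/3*(-42) = 59 + 196 = 255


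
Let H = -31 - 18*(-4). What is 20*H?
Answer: 820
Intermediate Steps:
H = 41 (H = -31 + 72 = 41)
20*H = 20*41 = 820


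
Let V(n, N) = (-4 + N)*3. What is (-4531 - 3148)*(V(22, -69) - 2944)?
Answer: 24288677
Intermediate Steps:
V(n, N) = -12 + 3*N
(-4531 - 3148)*(V(22, -69) - 2944) = (-4531 - 3148)*((-12 + 3*(-69)) - 2944) = -7679*((-12 - 207) - 2944) = -7679*(-219 - 2944) = -7679*(-3163) = 24288677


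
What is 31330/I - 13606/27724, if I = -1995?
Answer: -89573689/5530938 ≈ -16.195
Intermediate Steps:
31330/I - 13606/27724 = 31330/(-1995) - 13606/27724 = 31330*(-1/1995) - 13606*1/27724 = -6266/399 - 6803/13862 = -89573689/5530938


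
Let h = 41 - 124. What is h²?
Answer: 6889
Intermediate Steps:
h = -83
h² = (-83)² = 6889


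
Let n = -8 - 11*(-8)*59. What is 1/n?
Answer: 1/5184 ≈ 0.00019290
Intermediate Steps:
n = 5184 (n = -8 + 88*59 = -8 + 5192 = 5184)
1/n = 1/5184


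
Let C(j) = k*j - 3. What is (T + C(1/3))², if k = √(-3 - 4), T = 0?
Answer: (9 - I*√7)²/9 ≈ 8.2222 - 5.2915*I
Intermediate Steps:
k = I*√7 (k = √(-7) = I*√7 ≈ 2.6458*I)
C(j) = -3 + I*j*√7 (C(j) = (I*√7)*j - 3 = I*j*√7 - 3 = -3 + I*j*√7)
(T + C(1/3))² = (0 + (-3 + I*√7/3))² = (-3 + I*√7/3)²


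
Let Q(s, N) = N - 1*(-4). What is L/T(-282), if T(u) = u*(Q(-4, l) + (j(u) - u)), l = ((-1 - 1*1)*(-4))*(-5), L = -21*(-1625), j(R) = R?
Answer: 11375/3384 ≈ 3.3614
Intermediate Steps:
L = 34125
l = -40 (l = ((-1 - 1)*(-4))*(-5) = -2*(-4)*(-5) = 8*(-5) = -40)
Q(s, N) = 4 + N (Q(s, N) = N + 4 = 4 + N)
T(u) = -36*u (T(u) = u*((4 - 40) + (u - u)) = u*(-36 + 0) = u*(-36) = -36*u)
L/T(-282) = 34125/((-36*(-282))) = 34125/10152 = 34125*(1/10152) = 11375/3384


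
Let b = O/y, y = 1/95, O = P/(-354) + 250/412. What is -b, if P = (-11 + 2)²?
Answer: -218215/6077 ≈ -35.908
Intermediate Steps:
P = 81 (P = (-9)² = 81)
O = 2297/6077 (O = 81/(-354) + 250/412 = 81*(-1/354) + 250*(1/412) = -27/118 + 125/206 = 2297/6077 ≈ 0.37798)
y = 1/95 ≈ 0.010526
b = 218215/6077 (b = 2297/(6077*(1/95)) = (2297/6077)*95 = 218215/6077 ≈ 35.908)
-b = -1*218215/6077 = -218215/6077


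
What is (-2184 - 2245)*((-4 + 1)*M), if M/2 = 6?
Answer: 159444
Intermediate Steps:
M = 12 (M = 2*6 = 12)
(-2184 - 2245)*((-4 + 1)*M) = (-2184 - 2245)*((-4 + 1)*12) = -(-13287)*12 = -4429*(-36) = 159444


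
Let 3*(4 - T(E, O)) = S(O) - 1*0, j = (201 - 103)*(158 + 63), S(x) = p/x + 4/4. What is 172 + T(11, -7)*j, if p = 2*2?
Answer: 83710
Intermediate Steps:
p = 4
S(x) = 1 + 4/x (S(x) = 4/x + 4/4 = 4/x + 4*(1/4) = 4/x + 1 = 1 + 4/x)
j = 21658 (j = 98*221 = 21658)
T(E, O) = 4 - (4 + O)/(3*O) (T(E, O) = 4 - ((4 + O)/O - 1*0)/3 = 4 - ((4 + O)/O + 0)/3 = 4 - (4 + O)/(3*O))
172 + T(11, -7)*j = 172 + ((1/3)*(-4 + 11*(-7))/(-7))*21658 = 172 + ((1/3)*(-1/7)*(-4 - 77))*21658 = 172 + ((1/3)*(-1/7)*(-81))*21658 = 172 + (27/7)*21658 = 172 + 83538 = 83710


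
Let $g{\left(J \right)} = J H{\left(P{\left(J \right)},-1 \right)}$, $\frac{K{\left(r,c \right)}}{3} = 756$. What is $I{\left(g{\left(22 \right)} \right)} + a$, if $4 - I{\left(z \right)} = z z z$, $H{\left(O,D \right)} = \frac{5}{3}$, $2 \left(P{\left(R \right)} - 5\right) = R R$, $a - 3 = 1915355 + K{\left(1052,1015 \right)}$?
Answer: $\frac{50445010}{27} \approx 1.8683 \cdot 10^{6}$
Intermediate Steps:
$K{\left(r,c \right)} = 2268$ ($K{\left(r,c \right)} = 3 \cdot 756 = 2268$)
$a = 1917626$ ($a = 3 + \left(1915355 + 2268\right) = 3 + 1917623 = 1917626$)
$P{\left(R \right)} = 5 + \frac{R^{2}}{2}$ ($P{\left(R \right)} = 5 + \frac{R R}{2} = 5 + \frac{R^{2}}{2}$)
$H{\left(O,D \right)} = \frac{5}{3}$ ($H{\left(O,D \right)} = 5 \cdot \frac{1}{3} = \frac{5}{3}$)
$g{\left(J \right)} = \frac{5 J}{3}$ ($g{\left(J \right)} = J \frac{5}{3} = \frac{5 J}{3}$)
$I{\left(z \right)} = 4 - z^{3}$ ($I{\left(z \right)} = 4 - z z z = 4 - z^{2} z = 4 - z^{3}$)
$I{\left(g{\left(22 \right)} \right)} + a = \left(4 - \left(\frac{5}{3} \cdot 22\right)^{3}\right) + 1917626 = \left(4 - \left(\frac{110}{3}\right)^{3}\right) + 1917626 = \left(4 - \frac{1331000}{27}\right) + 1917626 = - \frac{1330892}{27} + 1917626 = \frac{50445010}{27}$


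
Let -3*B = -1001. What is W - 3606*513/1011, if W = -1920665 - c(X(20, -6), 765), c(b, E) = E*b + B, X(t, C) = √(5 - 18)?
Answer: -1943979530/1011 - 765*I*√13 ≈ -1.9228e+6 - 2758.2*I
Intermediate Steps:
B = 1001/3 (B = -⅓*(-1001) = 1001/3 ≈ 333.67)
X(t, C) = I*√13 (X(t, C) = √(-13) = I*√13)
c(b, E) = 1001/3 + E*b (c(b, E) = E*b + 1001/3 = 1001/3 + E*b)
W = -5762996/3 - 765*I*√13 (W = -1920665 - (1001/3 + 765*(I*√13)) = -1920665 - (1001/3 + 765*I*√13) = -1920665 + (-1001/3 - 765*I*√13) = -5762996/3 - 765*I*√13 ≈ -1.921e+6 - 2758.2*I)
W - 3606*513/1011 = (-5762996/3 - 765*I*√13) - 3606*513/1011 = (-5762996/3 - 765*I*√13) - 3606*513*(1/1011) = (-5762996/3 - 765*I*√13) - 3606*171/337 = (-5762996/3 - 765*I*√13) - 1*616626/337 = (-5762996/3 - 765*I*√13) - 616626/337 = -1943979530/1011 - 765*I*√13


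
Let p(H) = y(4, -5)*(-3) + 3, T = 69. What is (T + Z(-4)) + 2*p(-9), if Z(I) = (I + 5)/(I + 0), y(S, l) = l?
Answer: 419/4 ≈ 104.75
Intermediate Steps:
Z(I) = (5 + I)/I
p(H) = 18 (p(H) = -5*(-3) + 3 = 15 + 3 = 18)
(T + Z(-4)) + 2*p(-9) = (69 + (5 - 4)/(-4)) + 2*18 = (69 - 1/4*1) + 36 = (69 - 1/4) + 36 = 275/4 + 36 = 419/4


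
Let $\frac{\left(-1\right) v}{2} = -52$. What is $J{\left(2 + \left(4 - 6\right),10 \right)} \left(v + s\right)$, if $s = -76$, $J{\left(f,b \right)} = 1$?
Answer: $28$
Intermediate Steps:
$v = 104$ ($v = \left(-2\right) \left(-52\right) = 104$)
$J{\left(2 + \left(4 - 6\right),10 \right)} \left(v + s\right) = 1 \left(104 - 76\right) = 1 \cdot 28 = 28$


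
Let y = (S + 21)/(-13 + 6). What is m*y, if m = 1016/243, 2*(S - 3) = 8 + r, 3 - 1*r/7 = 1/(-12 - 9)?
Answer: -117856/5103 ≈ -23.095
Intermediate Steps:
r = 64/3 (r = 21 - 7/(-12 - 9) = 21 - 7/(-21) = 21 - 7*(-1/21) = 21 + ⅓ = 64/3 ≈ 21.333)
S = 53/3 (S = 3 + (8 + 64/3)/2 = 3 + (½)*(88/3) = 3 + 44/3 = 53/3 ≈ 17.667)
m = 1016/243 (m = 1016*(1/243) = 1016/243 ≈ 4.1811)
y = -116/21 (y = (53/3 + 21)/(-13 + 6) = (116/3)/(-7) = (116/3)*(-⅐) = -116/21 ≈ -5.5238)
m*y = (1016/243)*(-116/21) = -117856/5103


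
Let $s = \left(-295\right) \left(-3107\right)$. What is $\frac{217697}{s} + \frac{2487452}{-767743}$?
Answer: $- \frac{2112776094509}{703686362795} \approx -3.0024$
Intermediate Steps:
$s = 916565$
$\frac{217697}{s} + \frac{2487452}{-767743} = \frac{217697}{916565} + \frac{2487452}{-767743} = 217697 \cdot \frac{1}{916565} + 2487452 \left(- \frac{1}{767743}\right) = \frac{217697}{916565} - \frac{2487452}{767743} = - \frac{2112776094509}{703686362795}$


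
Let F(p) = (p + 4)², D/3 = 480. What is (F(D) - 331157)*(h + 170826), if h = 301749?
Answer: 828886625925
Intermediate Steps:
D = 1440 (D = 3*480 = 1440)
F(p) = (4 + p)²
(F(D) - 331157)*(h + 170826) = ((4 + 1440)² - 331157)*(301749 + 170826) = (1444² - 331157)*472575 = (2085136 - 331157)*472575 = 1753979*472575 = 828886625925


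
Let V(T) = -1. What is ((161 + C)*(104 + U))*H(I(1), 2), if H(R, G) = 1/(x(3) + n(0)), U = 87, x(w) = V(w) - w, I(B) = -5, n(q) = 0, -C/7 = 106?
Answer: 110971/4 ≈ 27743.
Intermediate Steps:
C = -742 (C = -7*106 = -742)
x(w) = -1 - w
H(R, G) = -¼ (H(R, G) = 1/((-1 - 1*3) + 0) = 1/((-1 - 3) + 0) = 1/(-4 + 0) = 1/(-4) = -¼)
((161 + C)*(104 + U))*H(I(1), 2) = ((161 - 742)*(104 + 87))*(-¼) = -581*191*(-¼) = -110971*(-¼) = 110971/4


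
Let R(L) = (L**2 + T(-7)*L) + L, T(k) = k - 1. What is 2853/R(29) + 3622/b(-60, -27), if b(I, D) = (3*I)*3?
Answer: -96277/43065 ≈ -2.2356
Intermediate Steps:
T(k) = -1 + k
R(L) = L**2 - 7*L (R(L) = (L**2 + (-1 - 7)*L) + L = (L**2 - 8*L) + L = L**2 - 7*L)
b(I, D) = 9*I
2853/R(29) + 3622/b(-60, -27) = 2853/((29*(-7 + 29))) + 3622/((9*(-60))) = 2853/((29*22)) + 3622/(-540) = 2853/638 + 3622*(-1/540) = 2853*(1/638) - 1811/270 = 2853/638 - 1811/270 = -96277/43065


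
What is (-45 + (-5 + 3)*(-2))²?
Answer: 1681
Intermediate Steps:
(-45 + (-5 + 3)*(-2))² = (-45 - 2*(-2))² = (-45 + 4)² = (-41)² = 1681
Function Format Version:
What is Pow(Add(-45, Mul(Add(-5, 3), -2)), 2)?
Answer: 1681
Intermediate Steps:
Pow(Add(-45, Mul(Add(-5, 3), -2)), 2) = Pow(Add(-45, Mul(-2, -2)), 2) = Pow(Add(-45, 4), 2) = Pow(-41, 2) = 1681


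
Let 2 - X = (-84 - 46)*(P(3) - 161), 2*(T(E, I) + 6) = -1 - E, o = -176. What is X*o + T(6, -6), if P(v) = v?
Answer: 7229357/2 ≈ 3.6147e+6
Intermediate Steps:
T(E, I) = -13/2 - E/2 (T(E, I) = -6 + (-1 - E)/2 = -6 + (-½ - E/2) = -13/2 - E/2)
X = -20538 (X = 2 - (-84 - 46)*(3 - 161) = 2 - (-130)*(-158) = 2 - 1*20540 = 2 - 20540 = -20538)
X*o + T(6, -6) = -20538*(-176) + (-13/2 - ½*6) = 3614688 + (-13/2 - 3) = 3614688 - 19/2 = 7229357/2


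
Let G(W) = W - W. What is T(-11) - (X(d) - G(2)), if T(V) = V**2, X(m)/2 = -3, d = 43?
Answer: 127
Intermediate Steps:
G(W) = 0
X(m) = -6 (X(m) = 2*(-3) = -6)
T(-11) - (X(d) - G(2)) = (-11)**2 - (-6 - 1*0) = 121 - (-6 + 0) = 121 - 1*(-6) = 121 + 6 = 127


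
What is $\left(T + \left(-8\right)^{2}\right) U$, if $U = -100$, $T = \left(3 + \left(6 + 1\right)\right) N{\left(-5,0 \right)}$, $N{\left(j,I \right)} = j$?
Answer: $-1400$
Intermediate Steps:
$T = -50$ ($T = \left(3 + \left(6 + 1\right)\right) \left(-5\right) = \left(3 + 7\right) \left(-5\right) = 10 \left(-5\right) = -50$)
$\left(T + \left(-8\right)^{2}\right) U = \left(-50 + \left(-8\right)^{2}\right) \left(-100\right) = \left(-50 + 64\right) \left(-100\right) = 14 \left(-100\right) = -1400$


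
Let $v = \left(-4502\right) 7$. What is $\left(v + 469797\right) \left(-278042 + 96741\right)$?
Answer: $-79461146183$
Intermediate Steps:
$v = -31514$
$\left(v + 469797\right) \left(-278042 + 96741\right) = \left(-31514 + 469797\right) \left(-278042 + 96741\right) = 438283 \left(-181301\right) = -79461146183$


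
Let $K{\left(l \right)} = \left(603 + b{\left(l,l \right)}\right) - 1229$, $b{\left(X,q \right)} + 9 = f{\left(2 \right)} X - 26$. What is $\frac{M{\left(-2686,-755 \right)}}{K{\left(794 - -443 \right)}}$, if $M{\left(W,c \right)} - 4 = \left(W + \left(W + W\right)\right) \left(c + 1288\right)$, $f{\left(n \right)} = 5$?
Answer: $- \frac{1555}{2} \approx -777.5$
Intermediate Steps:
$M{\left(W,c \right)} = 4 + 3 W \left(1288 + c\right)$ ($M{\left(W,c \right)} = 4 + \left(W + \left(W + W\right)\right) \left(c + 1288\right) = 4 + \left(W + 2 W\right) \left(1288 + c\right) = 4 + 3 W \left(1288 + c\right)$)
$b{\left(X,q \right)} = -35 + 5 X$ ($b{\left(X,q \right)} = -9 + \left(5 X - 26\right) = -9 + \left(-26 + 5 X\right) = -35 + 5 X$)
$K{\left(l \right)} = -661 + 5 l$ ($K{\left(l \right)} = \left(603 + \left(-35 + 5 l\right)\right) - 1229 = \left(568 + 5 l\right) - 1229 = -661 + 5 l$)
$\frac{M{\left(-2686,-755 \right)}}{K{\left(794 - -443 \right)}} = \frac{4 + 3864 \left(-2686\right) + 3 \left(-2686\right) \left(-755\right)}{-661 + 5 \left(794 - -443\right)} = \frac{4 - 10378704 + 6083790}{-661 + 5 \left(794 + 443\right)} = - \frac{4294910}{-661 + 5 \cdot 1237} = - \frac{4294910}{-661 + 6185} = - \frac{4294910}{5524} = \left(-4294910\right) \frac{1}{5524} = - \frac{1555}{2}$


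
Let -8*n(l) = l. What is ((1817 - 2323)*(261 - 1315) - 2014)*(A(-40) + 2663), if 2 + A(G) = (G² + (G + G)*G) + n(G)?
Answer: 3966760460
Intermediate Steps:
n(l) = -l/8
A(G) = -2 + 3*G² - G/8 (A(G) = -2 + ((G² + (G + G)*G) - G/8) = -2 + ((G² + (2*G)*G) - G/8) = -2 + ((G² + 2*G²) - G/8) = -2 + (3*G² - G/8) = -2 + 3*G² - G/8)
((1817 - 2323)*(261 - 1315) - 2014)*(A(-40) + 2663) = ((1817 - 2323)*(261 - 1315) - 2014)*((-2 + 3*(-40)² - ⅛*(-40)) + 2663) = (-506*(-1054) - 2014)*((-2 + 3*1600 + 5) + 2663) = (533324 - 2014)*((-2 + 4800 + 5) + 2663) = 531310*(4803 + 2663) = 531310*7466 = 3966760460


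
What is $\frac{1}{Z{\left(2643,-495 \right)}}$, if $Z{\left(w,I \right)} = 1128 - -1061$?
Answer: $\frac{1}{2189} \approx 0.00045683$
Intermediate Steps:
$Z{\left(w,I \right)} = 2189$ ($Z{\left(w,I \right)} = 1128 + 1061 = 2189$)
$\frac{1}{Z{\left(2643,-495 \right)}} = \frac{1}{2189}$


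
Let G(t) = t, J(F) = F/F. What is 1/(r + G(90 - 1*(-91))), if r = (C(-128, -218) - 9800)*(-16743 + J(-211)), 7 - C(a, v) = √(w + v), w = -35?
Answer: 163954587/26881177512865261 - 16742*I*√253/26881177512865261 ≈ 6.0992e-9 - 9.9065e-12*I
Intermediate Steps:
J(F) = 1
C(a, v) = 7 - √(-35 + v)
r = 163954406 + 16742*I*√253 (r = ((7 - √(-35 - 218)) - 9800)*(-16743 + 1) = ((7 - √(-253)) - 9800)*(-16742) = ((7 - I*√253) - 9800)*(-16742) = (-9793 - I*√253)*(-16742) = 163954406 + 16742*I*√253 ≈ 1.6395e+8 + 2.663e+5*I)
1/(r + G(90 - 1*(-91))) = 1/((163954406 + 16742*I*√253) + (90 - 1*(-91))) = 1/((163954406 + 16742*I*√253) + (90 + 91)) = 1/((163954406 + 16742*I*√253) + 181) = 1/(163954587 + 16742*I*√253)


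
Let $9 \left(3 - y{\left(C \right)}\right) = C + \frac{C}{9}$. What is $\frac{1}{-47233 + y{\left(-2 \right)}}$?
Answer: $- \frac{81}{3825610} \approx -2.1173 \cdot 10^{-5}$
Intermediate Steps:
$y{\left(C \right)} = 3 - \frac{10 C}{81}$ ($y{\left(C \right)} = 3 - \frac{C + \frac{C}{9}}{9} = 3 - \frac{\frac{10}{9} C}{9} = 3 - \frac{10 C}{81}$)
$\frac{1}{-47233 + y{\left(-2 \right)}} = \frac{1}{-47233 + \left(3 - - \frac{20}{81}\right)} = \frac{1}{-47233 + \left(3 + \frac{20}{81}\right)} = \frac{1}{-47233 + \frac{263}{81}} = \frac{1}{- \frac{3825610}{81}} = - \frac{81}{3825610}$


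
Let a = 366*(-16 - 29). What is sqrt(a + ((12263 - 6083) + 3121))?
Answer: I*sqrt(7169) ≈ 84.67*I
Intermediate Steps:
a = -16470 (a = 366*(-45) = -16470)
sqrt(a + ((12263 - 6083) + 3121)) = sqrt(-16470 + ((12263 - 6083) + 3121)) = sqrt(-16470 + (6180 + 3121)) = sqrt(-16470 + 9301) = sqrt(-7169) = I*sqrt(7169)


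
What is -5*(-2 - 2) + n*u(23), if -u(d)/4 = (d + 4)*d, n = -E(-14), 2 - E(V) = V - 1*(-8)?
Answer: 19892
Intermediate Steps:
E(V) = -6 - V (E(V) = 2 - (V - 1*(-8)) = 2 - (V + 8) = 2 - (8 + V) = 2 + (-8 - V) = -6 - V)
n = -8 (n = -(-6 - 1*(-14)) = -(-6 + 14) = -1*8 = -8)
u(d) = -4*d*(4 + d) (u(d) = -4*(d + 4)*d = -4*(4 + d)*d = -4*d*(4 + d))
-5*(-2 - 2) + n*u(23) = -5*(-2 - 2) - (-32)*23*(4 + 23) = -5*(-4) - (-32)*23*27 = 20 - 8*(-2484) = 20 + 19872 = 19892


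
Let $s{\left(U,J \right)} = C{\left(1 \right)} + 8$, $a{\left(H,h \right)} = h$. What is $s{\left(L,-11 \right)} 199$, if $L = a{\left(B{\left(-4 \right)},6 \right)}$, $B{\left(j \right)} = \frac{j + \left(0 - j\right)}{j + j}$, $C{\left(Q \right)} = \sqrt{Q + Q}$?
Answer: $1592 + 199 \sqrt{2} \approx 1873.4$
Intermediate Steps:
$C{\left(Q \right)} = \sqrt{2} \sqrt{Q}$ ($C{\left(Q \right)} = \sqrt{2 Q} = \sqrt{2} \sqrt{Q}$)
$B{\left(j \right)} = 0$ ($B{\left(j \right)} = \frac{j - j}{2 j} = 0 \frac{1}{2 j} = 0$)
$L = 6$
$s{\left(U,J \right)} = 8 + \sqrt{2}$ ($s{\left(U,J \right)} = \sqrt{2} \sqrt{1} + 8 = \sqrt{2} \cdot 1 + 8 = \sqrt{2} + 8 = 8 + \sqrt{2}$)
$s{\left(L,-11 \right)} 199 = \left(8 + \sqrt{2}\right) 199 = 1592 + 199 \sqrt{2}$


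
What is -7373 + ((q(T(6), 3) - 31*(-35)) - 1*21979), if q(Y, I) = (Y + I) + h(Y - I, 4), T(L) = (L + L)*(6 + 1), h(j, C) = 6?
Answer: -28174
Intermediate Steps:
T(L) = 14*L (T(L) = (2*L)*7 = 14*L)
q(Y, I) = 6 + I + Y (q(Y, I) = (Y + I) + 6 = (I + Y) + 6 = 6 + I + Y)
-7373 + ((q(T(6), 3) - 31*(-35)) - 1*21979) = -7373 + (((6 + 3 + 14*6) - 31*(-35)) - 1*21979) = -7373 + (((6 + 3 + 84) + 1085) - 21979) = -7373 + ((93 + 1085) - 21979) = -7373 + (1178 - 21979) = -7373 - 20801 = -28174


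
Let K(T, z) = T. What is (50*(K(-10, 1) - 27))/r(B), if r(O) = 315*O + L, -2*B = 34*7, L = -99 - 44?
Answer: 925/18814 ≈ 0.049165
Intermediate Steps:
L = -143
B = -119 (B = -17*7 = -½*238 = -119)
r(O) = -143 + 315*O (r(O) = 315*O - 143 = -143 + 315*O)
(50*(K(-10, 1) - 27))/r(B) = (50*(-10 - 27))/(-143 + 315*(-119)) = (50*(-37))/(-143 - 37485) = -1850/(-37628) = -1850*(-1/37628) = 925/18814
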